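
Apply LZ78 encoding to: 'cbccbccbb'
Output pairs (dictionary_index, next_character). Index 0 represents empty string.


LZ78 encoding steps:
Dictionary: {0: ''}
Step 1: w='' (idx 0), next='c' -> output (0, 'c'), add 'c' as idx 1
Step 2: w='' (idx 0), next='b' -> output (0, 'b'), add 'b' as idx 2
Step 3: w='c' (idx 1), next='c' -> output (1, 'c'), add 'cc' as idx 3
Step 4: w='b' (idx 2), next='c' -> output (2, 'c'), add 'bc' as idx 4
Step 5: w='c' (idx 1), next='b' -> output (1, 'b'), add 'cb' as idx 5
Step 6: w='b' (idx 2), end of input -> output (2, '')


Encoded: [(0, 'c'), (0, 'b'), (1, 'c'), (2, 'c'), (1, 'b'), (2, '')]


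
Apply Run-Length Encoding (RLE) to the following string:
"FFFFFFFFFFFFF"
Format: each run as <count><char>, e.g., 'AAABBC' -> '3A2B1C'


Scanning runs left to right:
  i=0: run of 'F' x 13 -> '13F'

RLE = 13F


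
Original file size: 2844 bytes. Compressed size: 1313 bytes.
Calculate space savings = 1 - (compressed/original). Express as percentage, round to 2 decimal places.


ratio = compressed/original = 1313/2844 = 0.461674
savings = 1 - ratio = 1 - 0.461674 = 0.538326
as a percentage: 0.538326 * 100 = 53.83%

Space savings = 1 - 1313/2844 = 53.83%


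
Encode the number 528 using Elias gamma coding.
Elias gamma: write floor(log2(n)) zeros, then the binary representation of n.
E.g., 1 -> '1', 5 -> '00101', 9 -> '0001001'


num_bits = floor(log2(528)) + 1 = 10
leading_zeros = num_bits - 1 = 9
binary(528) = 1000010000

Elias gamma(528) = '000000000' + '1000010000' = 0000000001000010000 (19 bits)


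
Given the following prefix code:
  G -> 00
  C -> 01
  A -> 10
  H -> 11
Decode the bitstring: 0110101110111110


Decoding step by step:
Bits 01 -> C
Bits 10 -> A
Bits 10 -> A
Bits 11 -> H
Bits 10 -> A
Bits 11 -> H
Bits 11 -> H
Bits 10 -> A


Decoded message: CAAHAHHA


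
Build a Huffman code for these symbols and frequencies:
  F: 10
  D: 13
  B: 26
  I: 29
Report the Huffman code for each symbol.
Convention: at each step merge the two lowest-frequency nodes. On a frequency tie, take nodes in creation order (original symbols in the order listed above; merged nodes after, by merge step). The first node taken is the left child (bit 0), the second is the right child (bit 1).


Huffman tree construction:
Step 1: Merge F(10) + D(13) = 23
Step 2: Merge (F+D)(23) + B(26) = 49
Step 3: Merge I(29) + ((F+D)+B)(49) = 78
Read each symbol's code off the tree from the root (left child = 0, right child = 1).

Codes:
  F: 100 (length 3)
  D: 101 (length 3)
  B: 11 (length 2)
  I: 0 (length 1)
Average code length: 150/78 = 1.9231 bits/symbol


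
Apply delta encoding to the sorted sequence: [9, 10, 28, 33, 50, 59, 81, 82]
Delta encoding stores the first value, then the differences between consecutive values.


First value: 9
Deltas:
  10 - 9 = 1
  28 - 10 = 18
  33 - 28 = 5
  50 - 33 = 17
  59 - 50 = 9
  81 - 59 = 22
  82 - 81 = 1


Delta encoded: [9, 1, 18, 5, 17, 9, 22, 1]


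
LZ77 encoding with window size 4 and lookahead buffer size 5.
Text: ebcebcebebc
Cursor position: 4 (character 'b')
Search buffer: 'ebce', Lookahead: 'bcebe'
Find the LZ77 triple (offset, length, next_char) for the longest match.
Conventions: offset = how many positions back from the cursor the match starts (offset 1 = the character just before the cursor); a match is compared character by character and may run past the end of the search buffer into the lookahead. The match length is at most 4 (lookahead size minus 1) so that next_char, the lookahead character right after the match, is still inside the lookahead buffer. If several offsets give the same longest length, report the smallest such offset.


Try each offset into the search buffer:
  offset=1 (pos 3, char 'e'): match length 0
  offset=2 (pos 2, char 'c'): match length 0
  offset=3 (pos 1, char 'b'): match length 4
  offset=4 (pos 0, char 'e'): match length 0
Longest match has length 4 at offset 3.
next_char = character at position 4 + 4 = 8 -> 'e'

Best match: offset=3, length=4 (matching 'bceb' starting at position 1)
LZ77 triple: (3, 4, 'e')


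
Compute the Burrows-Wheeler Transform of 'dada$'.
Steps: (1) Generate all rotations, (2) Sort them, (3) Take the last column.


Rotations (sorted):
  0: $dada -> last char: a
  1: a$dad -> last char: d
  2: ada$d -> last char: d
  3: da$da -> last char: a
  4: dada$ -> last char: $


BWT = adda$


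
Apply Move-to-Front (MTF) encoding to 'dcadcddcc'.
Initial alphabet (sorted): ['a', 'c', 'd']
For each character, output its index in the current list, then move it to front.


MTF encoding:
'd': index 2 in ['a', 'c', 'd'] -> ['d', 'a', 'c']
'c': index 2 in ['d', 'a', 'c'] -> ['c', 'd', 'a']
'a': index 2 in ['c', 'd', 'a'] -> ['a', 'c', 'd']
'd': index 2 in ['a', 'c', 'd'] -> ['d', 'a', 'c']
'c': index 2 in ['d', 'a', 'c'] -> ['c', 'd', 'a']
'd': index 1 in ['c', 'd', 'a'] -> ['d', 'c', 'a']
'd': index 0 in ['d', 'c', 'a'] -> ['d', 'c', 'a']
'c': index 1 in ['d', 'c', 'a'] -> ['c', 'd', 'a']
'c': index 0 in ['c', 'd', 'a'] -> ['c', 'd', 'a']


Output: [2, 2, 2, 2, 2, 1, 0, 1, 0]


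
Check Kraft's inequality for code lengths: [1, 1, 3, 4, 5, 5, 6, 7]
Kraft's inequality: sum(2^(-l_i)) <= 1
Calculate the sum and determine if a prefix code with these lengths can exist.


Sum = 2^(-1) + 2^(-1) + 2^(-3) + 2^(-4) + 2^(-5) + 2^(-5) + 2^(-6) + 2^(-7)
    = 0.5 + 0.5 + 0.125 + 0.0625 + 0.03125 + 0.03125 + 0.015625 + 0.0078125
    = 163/128 = 1.2734375
Since 1.2734375 > 1, Kraft's inequality is NOT satisfied.
A prefix code with these lengths CANNOT exist.

Kraft sum = 1.2734375. Not satisfied.


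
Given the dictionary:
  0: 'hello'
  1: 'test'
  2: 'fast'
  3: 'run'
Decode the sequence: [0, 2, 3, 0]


Look up each index in the dictionary:
  0 -> 'hello'
  2 -> 'fast'
  3 -> 'run'
  0 -> 'hello'

Decoded: "hello fast run hello"


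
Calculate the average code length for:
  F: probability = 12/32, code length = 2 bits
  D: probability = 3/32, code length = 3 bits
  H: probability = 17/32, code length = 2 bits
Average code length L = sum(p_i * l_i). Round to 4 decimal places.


Weighted contributions p_i * l_i:
  F: (12/32) * 2 = 24/32
  D: (3/32) * 3 = 9/32
  H: (17/32) * 2 = 34/32
Sum = (24 + 9 + 34)/32 = 67/32

L = 67/32 = 2.0938 bits/symbol


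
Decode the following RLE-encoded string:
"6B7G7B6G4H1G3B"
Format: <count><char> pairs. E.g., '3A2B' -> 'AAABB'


Expanding each <count><char> pair:
  6B -> 'BBBBBB'
  7G -> 'GGGGGGG'
  7B -> 'BBBBBBB'
  6G -> 'GGGGGG'
  4H -> 'HHHH'
  1G -> 'G'
  3B -> 'BBB'

Decoded = BBBBBBGGGGGGGBBBBBBBGGGGGGHHHHGBBB


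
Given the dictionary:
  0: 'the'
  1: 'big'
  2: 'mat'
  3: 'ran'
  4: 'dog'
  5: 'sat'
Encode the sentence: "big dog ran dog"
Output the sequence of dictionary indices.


Look up each word in the dictionary:
  'big' -> 1
  'dog' -> 4
  'ran' -> 3
  'dog' -> 4

Encoded: [1, 4, 3, 4]


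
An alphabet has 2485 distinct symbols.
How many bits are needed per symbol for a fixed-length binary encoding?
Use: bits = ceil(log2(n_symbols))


log2(2485) = 11.279
Bracket: 2^11 = 2048 < 2485 <= 2^12 = 4096
So ceil(log2(2485)) = 12

bits = ceil(log2(2485)) = ceil(11.279) = 12 bits


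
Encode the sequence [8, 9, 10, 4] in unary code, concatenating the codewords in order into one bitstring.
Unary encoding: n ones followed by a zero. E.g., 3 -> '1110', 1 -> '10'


Encode each number as n ones followed by a terminating 0:
  8 -> 111111110 (9 bits)
  9 -> 1111111110 (10 bits)
  10 -> 11111111110 (11 bits)
  4 -> 11110 (5 bits)
Total length = 9 + 10 + 11 + 5 = 35 bits.

Unary([8, 9, 10, 4]) = 11111111011111111101111111111011110 (35 bits)


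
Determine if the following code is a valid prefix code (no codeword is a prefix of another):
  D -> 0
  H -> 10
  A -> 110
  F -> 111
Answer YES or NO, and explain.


Checking each pair (does one codeword prefix another?):
  D='0' vs H='10': no prefix
  D='0' vs A='110': no prefix
  D='0' vs F='111': no prefix
  H='10' vs D='0': no prefix
  H='10' vs A='110': no prefix
  H='10' vs F='111': no prefix
  A='110' vs D='0': no prefix
  A='110' vs H='10': no prefix
  A='110' vs F='111': no prefix
  F='111' vs D='0': no prefix
  F='111' vs H='10': no prefix
  F='111' vs A='110': no prefix
No violation found over all pairs.

YES -- this is a valid prefix code. No codeword is a prefix of any other codeword.


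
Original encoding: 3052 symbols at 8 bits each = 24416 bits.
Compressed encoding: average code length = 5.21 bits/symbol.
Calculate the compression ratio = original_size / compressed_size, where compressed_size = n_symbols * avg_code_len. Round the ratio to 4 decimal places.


original_size = n_symbols * orig_bits = 3052 * 8 = 24416 bits
compressed_size = n_symbols * avg_code_len = 3052 * 5.21 = 15900.92 bits
ratio = original_size / compressed_size = 24416 / 15900.92 = 1.5355

Compression ratio = 1.5355


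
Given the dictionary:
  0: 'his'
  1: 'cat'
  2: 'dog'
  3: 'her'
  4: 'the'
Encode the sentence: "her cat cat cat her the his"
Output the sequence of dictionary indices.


Look up each word in the dictionary:
  'her' -> 3
  'cat' -> 1
  'cat' -> 1
  'cat' -> 1
  'her' -> 3
  'the' -> 4
  'his' -> 0

Encoded: [3, 1, 1, 1, 3, 4, 0]


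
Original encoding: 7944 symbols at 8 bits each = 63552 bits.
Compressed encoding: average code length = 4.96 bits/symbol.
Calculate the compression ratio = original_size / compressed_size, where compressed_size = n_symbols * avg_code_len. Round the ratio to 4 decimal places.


original_size = n_symbols * orig_bits = 7944 * 8 = 63552 bits
compressed_size = n_symbols * avg_code_len = 7944 * 4.96 = 39402.24 bits
ratio = original_size / compressed_size = 63552 / 39402.24 = 1.6129

Compression ratio = 1.6129


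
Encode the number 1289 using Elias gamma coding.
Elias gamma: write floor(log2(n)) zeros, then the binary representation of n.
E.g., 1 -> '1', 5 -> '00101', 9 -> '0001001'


num_bits = floor(log2(1289)) + 1 = 11
leading_zeros = num_bits - 1 = 10
binary(1289) = 10100001001

Elias gamma(1289) = '0000000000' + '10100001001' = 000000000010100001001 (21 bits)


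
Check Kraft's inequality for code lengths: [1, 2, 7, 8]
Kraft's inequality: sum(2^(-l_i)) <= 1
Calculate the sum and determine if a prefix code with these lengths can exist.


Sum = 2^(-1) + 2^(-2) + 2^(-7) + 2^(-8)
    = 0.5 + 0.25 + 0.0078125 + 0.00390625
    = 195/256 = 0.76171875
Since 0.76171875 <= 1, Kraft's inequality IS satisfied.
A prefix code with these lengths CAN exist.

Kraft sum = 0.76171875. Satisfied.


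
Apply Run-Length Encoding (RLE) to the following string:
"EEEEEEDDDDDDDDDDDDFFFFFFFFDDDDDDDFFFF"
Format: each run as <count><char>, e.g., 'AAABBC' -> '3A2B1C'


Scanning runs left to right:
  i=0: run of 'E' x 6 -> '6E'
  i=6: run of 'D' x 12 -> '12D'
  i=18: run of 'F' x 8 -> '8F'
  i=26: run of 'D' x 7 -> '7D'
  i=33: run of 'F' x 4 -> '4F'

RLE = 6E12D8F7D4F


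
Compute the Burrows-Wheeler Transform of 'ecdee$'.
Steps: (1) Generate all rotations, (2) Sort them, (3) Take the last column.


Rotations (sorted):
  0: $ecdee -> last char: e
  1: cdee$e -> last char: e
  2: dee$ec -> last char: c
  3: e$ecde -> last char: e
  4: ecdee$ -> last char: $
  5: ee$ecd -> last char: d


BWT = eece$d


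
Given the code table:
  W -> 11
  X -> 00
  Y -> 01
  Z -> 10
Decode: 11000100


Decoding:
11 -> W
00 -> X
01 -> Y
00 -> X


Result: WXYX


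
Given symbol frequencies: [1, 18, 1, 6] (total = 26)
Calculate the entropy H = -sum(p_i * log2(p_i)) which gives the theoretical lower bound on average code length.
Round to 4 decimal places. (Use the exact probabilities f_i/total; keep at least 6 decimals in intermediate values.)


Per-symbol terms -p_i * log2(p_i) with p_i = f_i/26:
  p = 1/26 = 0.038462: log2(p) = -4.700440, -p*log2(p) = 0.180786
  p = 18/26 = 0.692308: log2(p) = -0.530515, -p*log2(p) = 0.367279
  p = 1/26 = 0.038462: log2(p) = -4.700440, -p*log2(p) = 0.180786
  p = 6/26 = 0.230769: log2(p) = -2.115477, -p*log2(p) = 0.488187
H = 0.180786 + 0.367279 + 0.180786 + 0.488187 = 1.217038

H = 1.217 bits/symbol


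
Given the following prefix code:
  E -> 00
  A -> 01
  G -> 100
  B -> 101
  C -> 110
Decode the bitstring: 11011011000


Decoding step by step:
Bits 110 -> C
Bits 110 -> C
Bits 110 -> C
Bits 00 -> E


Decoded message: CCCE


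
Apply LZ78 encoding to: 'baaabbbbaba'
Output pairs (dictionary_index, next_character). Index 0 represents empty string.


LZ78 encoding steps:
Dictionary: {0: ''}
Step 1: w='' (idx 0), next='b' -> output (0, 'b'), add 'b' as idx 1
Step 2: w='' (idx 0), next='a' -> output (0, 'a'), add 'a' as idx 2
Step 3: w='a' (idx 2), next='a' -> output (2, 'a'), add 'aa' as idx 3
Step 4: w='b' (idx 1), next='b' -> output (1, 'b'), add 'bb' as idx 4
Step 5: w='bb' (idx 4), next='a' -> output (4, 'a'), add 'bba' as idx 5
Step 6: w='b' (idx 1), next='a' -> output (1, 'a'), add 'ba' as idx 6


Encoded: [(0, 'b'), (0, 'a'), (2, 'a'), (1, 'b'), (4, 'a'), (1, 'a')]


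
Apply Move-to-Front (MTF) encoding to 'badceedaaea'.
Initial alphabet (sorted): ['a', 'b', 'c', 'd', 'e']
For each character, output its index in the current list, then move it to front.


MTF encoding:
'b': index 1 in ['a', 'b', 'c', 'd', 'e'] -> ['b', 'a', 'c', 'd', 'e']
'a': index 1 in ['b', 'a', 'c', 'd', 'e'] -> ['a', 'b', 'c', 'd', 'e']
'd': index 3 in ['a', 'b', 'c', 'd', 'e'] -> ['d', 'a', 'b', 'c', 'e']
'c': index 3 in ['d', 'a', 'b', 'c', 'e'] -> ['c', 'd', 'a', 'b', 'e']
'e': index 4 in ['c', 'd', 'a', 'b', 'e'] -> ['e', 'c', 'd', 'a', 'b']
'e': index 0 in ['e', 'c', 'd', 'a', 'b'] -> ['e', 'c', 'd', 'a', 'b']
'd': index 2 in ['e', 'c', 'd', 'a', 'b'] -> ['d', 'e', 'c', 'a', 'b']
'a': index 3 in ['d', 'e', 'c', 'a', 'b'] -> ['a', 'd', 'e', 'c', 'b']
'a': index 0 in ['a', 'd', 'e', 'c', 'b'] -> ['a', 'd', 'e', 'c', 'b']
'e': index 2 in ['a', 'd', 'e', 'c', 'b'] -> ['e', 'a', 'd', 'c', 'b']
'a': index 1 in ['e', 'a', 'd', 'c', 'b'] -> ['a', 'e', 'd', 'c', 'b']


Output: [1, 1, 3, 3, 4, 0, 2, 3, 0, 2, 1]


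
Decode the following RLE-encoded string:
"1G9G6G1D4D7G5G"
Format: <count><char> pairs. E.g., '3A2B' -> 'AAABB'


Expanding each <count><char> pair:
  1G -> 'G'
  9G -> 'GGGGGGGGG'
  6G -> 'GGGGGG'
  1D -> 'D'
  4D -> 'DDDD'
  7G -> 'GGGGGGG'
  5G -> 'GGGGG'

Decoded = GGGGGGGGGGGGGGGGDDDDDGGGGGGGGGGGG


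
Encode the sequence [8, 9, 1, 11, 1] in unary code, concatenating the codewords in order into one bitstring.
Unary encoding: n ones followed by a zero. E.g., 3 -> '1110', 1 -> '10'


Encode each number as n ones followed by a terminating 0:
  8 -> 111111110 (9 bits)
  9 -> 1111111110 (10 bits)
  1 -> 10 (2 bits)
  11 -> 111111111110 (12 bits)
  1 -> 10 (2 bits)
Total length = 9 + 10 + 2 + 12 + 2 = 35 bits.

Unary([8, 9, 1, 11, 1]) = 11111111011111111101011111111111010 (35 bits)


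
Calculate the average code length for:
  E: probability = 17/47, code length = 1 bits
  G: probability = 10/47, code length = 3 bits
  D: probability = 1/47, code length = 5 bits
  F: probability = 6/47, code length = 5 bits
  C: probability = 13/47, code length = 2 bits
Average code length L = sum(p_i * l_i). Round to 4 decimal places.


Weighted contributions p_i * l_i:
  E: (17/47) * 1 = 17/47
  G: (10/47) * 3 = 30/47
  D: (1/47) * 5 = 5/47
  F: (6/47) * 5 = 30/47
  C: (13/47) * 2 = 26/47
Sum = (17 + 30 + 5 + 30 + 26)/47 = 108/47

L = 108/47 = 2.2979 bits/symbol


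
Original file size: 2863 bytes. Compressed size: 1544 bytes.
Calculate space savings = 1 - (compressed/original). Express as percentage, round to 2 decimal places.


ratio = compressed/original = 1544/2863 = 0.539294
savings = 1 - ratio = 1 - 0.539294 = 0.460706
as a percentage: 0.460706 * 100 = 46.07%

Space savings = 1 - 1544/2863 = 46.07%


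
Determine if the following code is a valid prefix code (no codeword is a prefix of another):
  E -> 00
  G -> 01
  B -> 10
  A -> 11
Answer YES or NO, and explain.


Checking each pair (does one codeword prefix another?):
  E='00' vs G='01': no prefix
  E='00' vs B='10': no prefix
  E='00' vs A='11': no prefix
  G='01' vs E='00': no prefix
  G='01' vs B='10': no prefix
  G='01' vs A='11': no prefix
  B='10' vs E='00': no prefix
  B='10' vs G='01': no prefix
  B='10' vs A='11': no prefix
  A='11' vs E='00': no prefix
  A='11' vs G='01': no prefix
  A='11' vs B='10': no prefix
No violation found over all pairs.

YES -- this is a valid prefix code. No codeword is a prefix of any other codeword.


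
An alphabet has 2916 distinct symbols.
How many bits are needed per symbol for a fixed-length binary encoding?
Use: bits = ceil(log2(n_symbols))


log2(2916) = 11.5098
Bracket: 2^11 = 2048 < 2916 <= 2^12 = 4096
So ceil(log2(2916)) = 12

bits = ceil(log2(2916)) = ceil(11.5098) = 12 bits


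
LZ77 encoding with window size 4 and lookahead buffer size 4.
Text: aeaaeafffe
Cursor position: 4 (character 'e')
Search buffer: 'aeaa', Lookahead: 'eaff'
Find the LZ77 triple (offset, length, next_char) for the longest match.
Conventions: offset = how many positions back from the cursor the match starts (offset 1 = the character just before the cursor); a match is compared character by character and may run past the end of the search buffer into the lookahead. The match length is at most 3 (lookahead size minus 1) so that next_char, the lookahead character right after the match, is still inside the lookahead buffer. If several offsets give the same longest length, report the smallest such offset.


Try each offset into the search buffer:
  offset=1 (pos 3, char 'a'): match length 0
  offset=2 (pos 2, char 'a'): match length 0
  offset=3 (pos 1, char 'e'): match length 2
  offset=4 (pos 0, char 'a'): match length 0
Longest match has length 2 at offset 3.
next_char = character at position 4 + 2 = 6 -> 'f'

Best match: offset=3, length=2 (matching 'ea' starting at position 1)
LZ77 triple: (3, 2, 'f')


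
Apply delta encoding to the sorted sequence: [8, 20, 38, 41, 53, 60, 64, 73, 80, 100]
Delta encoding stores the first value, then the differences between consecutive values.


First value: 8
Deltas:
  20 - 8 = 12
  38 - 20 = 18
  41 - 38 = 3
  53 - 41 = 12
  60 - 53 = 7
  64 - 60 = 4
  73 - 64 = 9
  80 - 73 = 7
  100 - 80 = 20


Delta encoded: [8, 12, 18, 3, 12, 7, 4, 9, 7, 20]


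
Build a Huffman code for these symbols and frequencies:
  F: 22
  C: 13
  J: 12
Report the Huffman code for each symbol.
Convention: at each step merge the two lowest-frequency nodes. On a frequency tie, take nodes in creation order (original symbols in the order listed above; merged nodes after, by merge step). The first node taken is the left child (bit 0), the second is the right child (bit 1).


Huffman tree construction:
Step 1: Merge J(12) + C(13) = 25
Step 2: Merge F(22) + (J+C)(25) = 47
Read each symbol's code off the tree from the root (left child = 0, right child = 1).

Codes:
  F: 0 (length 1)
  C: 11 (length 2)
  J: 10 (length 2)
Average code length: 72/47 = 1.5319 bits/symbol


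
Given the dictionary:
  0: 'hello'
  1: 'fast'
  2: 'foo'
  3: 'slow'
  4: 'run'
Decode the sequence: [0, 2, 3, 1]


Look up each index in the dictionary:
  0 -> 'hello'
  2 -> 'foo'
  3 -> 'slow'
  1 -> 'fast'

Decoded: "hello foo slow fast"


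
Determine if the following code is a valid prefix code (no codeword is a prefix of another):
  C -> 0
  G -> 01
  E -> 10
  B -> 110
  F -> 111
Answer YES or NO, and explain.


Checking each pair (does one codeword prefix another?):
  C='0' vs G='01': prefix -- VIOLATION

NO -- this is NOT a valid prefix code. C (0) is a prefix of G (01).


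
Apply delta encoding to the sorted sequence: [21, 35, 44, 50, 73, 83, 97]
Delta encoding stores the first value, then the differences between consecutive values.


First value: 21
Deltas:
  35 - 21 = 14
  44 - 35 = 9
  50 - 44 = 6
  73 - 50 = 23
  83 - 73 = 10
  97 - 83 = 14


Delta encoded: [21, 14, 9, 6, 23, 10, 14]


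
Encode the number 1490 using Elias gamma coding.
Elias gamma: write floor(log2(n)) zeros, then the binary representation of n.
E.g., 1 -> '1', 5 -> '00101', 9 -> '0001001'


num_bits = floor(log2(1490)) + 1 = 11
leading_zeros = num_bits - 1 = 10
binary(1490) = 10111010010

Elias gamma(1490) = '0000000000' + '10111010010' = 000000000010111010010 (21 bits)


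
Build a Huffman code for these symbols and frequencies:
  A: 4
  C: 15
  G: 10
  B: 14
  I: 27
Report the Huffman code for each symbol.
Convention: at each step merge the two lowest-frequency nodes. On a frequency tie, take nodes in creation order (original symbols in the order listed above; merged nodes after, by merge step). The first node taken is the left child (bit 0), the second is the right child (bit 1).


Huffman tree construction:
Step 1: Merge A(4) + G(10) = 14
Step 2: Merge B(14) + (A+G)(14) = 28
Step 3: Merge C(15) + I(27) = 42
Step 4: Merge (B+(A+G))(28) + (C+I)(42) = 70
Read each symbol's code off the tree from the root (left child = 0, right child = 1).

Codes:
  A: 010 (length 3)
  C: 10 (length 2)
  G: 011 (length 3)
  B: 00 (length 2)
  I: 11 (length 2)
Average code length: 154/70 = 2.2000 bits/symbol


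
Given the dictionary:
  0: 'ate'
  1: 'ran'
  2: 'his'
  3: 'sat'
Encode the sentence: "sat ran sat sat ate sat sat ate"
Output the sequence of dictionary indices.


Look up each word in the dictionary:
  'sat' -> 3
  'ran' -> 1
  'sat' -> 3
  'sat' -> 3
  'ate' -> 0
  'sat' -> 3
  'sat' -> 3
  'ate' -> 0

Encoded: [3, 1, 3, 3, 0, 3, 3, 0]


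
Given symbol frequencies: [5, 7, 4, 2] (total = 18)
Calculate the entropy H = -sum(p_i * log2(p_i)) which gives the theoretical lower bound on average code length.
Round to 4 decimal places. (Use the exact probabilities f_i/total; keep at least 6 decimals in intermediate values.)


Per-symbol terms -p_i * log2(p_i) with p_i = f_i/18:
  p = 5/18 = 0.277778: log2(p) = -1.847997, -p*log2(p) = 0.513332
  p = 7/18 = 0.388889: log2(p) = -1.362570, -p*log2(p) = 0.529888
  p = 4/18 = 0.222222: log2(p) = -2.169925, -p*log2(p) = 0.482206
  p = 2/18 = 0.111111: log2(p) = -3.169925, -p*log2(p) = 0.352214
H = 0.513332 + 0.529888 + 0.482206 + 0.352214 = 1.877640

H = 1.8776 bits/symbol


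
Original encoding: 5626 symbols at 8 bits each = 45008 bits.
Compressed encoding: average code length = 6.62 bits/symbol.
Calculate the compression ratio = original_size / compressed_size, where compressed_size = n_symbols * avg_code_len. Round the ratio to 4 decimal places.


original_size = n_symbols * orig_bits = 5626 * 8 = 45008 bits
compressed_size = n_symbols * avg_code_len = 5626 * 6.62 = 37244.12 bits
ratio = original_size / compressed_size = 45008 / 37244.12 = 1.2085

Compression ratio = 1.2085


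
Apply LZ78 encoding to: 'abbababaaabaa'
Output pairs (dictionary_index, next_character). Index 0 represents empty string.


LZ78 encoding steps:
Dictionary: {0: ''}
Step 1: w='' (idx 0), next='a' -> output (0, 'a'), add 'a' as idx 1
Step 2: w='' (idx 0), next='b' -> output (0, 'b'), add 'b' as idx 2
Step 3: w='b' (idx 2), next='a' -> output (2, 'a'), add 'ba' as idx 3
Step 4: w='ba' (idx 3), next='b' -> output (3, 'b'), add 'bab' as idx 4
Step 5: w='a' (idx 1), next='a' -> output (1, 'a'), add 'aa' as idx 5
Step 6: w='a' (idx 1), next='b' -> output (1, 'b'), add 'ab' as idx 6
Step 7: w='aa' (idx 5), end of input -> output (5, '')


Encoded: [(0, 'a'), (0, 'b'), (2, 'a'), (3, 'b'), (1, 'a'), (1, 'b'), (5, '')]


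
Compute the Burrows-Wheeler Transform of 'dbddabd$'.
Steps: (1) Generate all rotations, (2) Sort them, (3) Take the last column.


Rotations (sorted):
  0: $dbddabd -> last char: d
  1: abd$dbdd -> last char: d
  2: bd$dbdda -> last char: a
  3: bddabd$d -> last char: d
  4: d$dbddab -> last char: b
  5: dabd$dbd -> last char: d
  6: dbddabd$ -> last char: $
  7: ddabd$db -> last char: b


BWT = ddadbd$b


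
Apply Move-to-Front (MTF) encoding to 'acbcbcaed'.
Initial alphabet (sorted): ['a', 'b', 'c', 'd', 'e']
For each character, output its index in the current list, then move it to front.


MTF encoding:
'a': index 0 in ['a', 'b', 'c', 'd', 'e'] -> ['a', 'b', 'c', 'd', 'e']
'c': index 2 in ['a', 'b', 'c', 'd', 'e'] -> ['c', 'a', 'b', 'd', 'e']
'b': index 2 in ['c', 'a', 'b', 'd', 'e'] -> ['b', 'c', 'a', 'd', 'e']
'c': index 1 in ['b', 'c', 'a', 'd', 'e'] -> ['c', 'b', 'a', 'd', 'e']
'b': index 1 in ['c', 'b', 'a', 'd', 'e'] -> ['b', 'c', 'a', 'd', 'e']
'c': index 1 in ['b', 'c', 'a', 'd', 'e'] -> ['c', 'b', 'a', 'd', 'e']
'a': index 2 in ['c', 'b', 'a', 'd', 'e'] -> ['a', 'c', 'b', 'd', 'e']
'e': index 4 in ['a', 'c', 'b', 'd', 'e'] -> ['e', 'a', 'c', 'b', 'd']
'd': index 4 in ['e', 'a', 'c', 'b', 'd'] -> ['d', 'e', 'a', 'c', 'b']


Output: [0, 2, 2, 1, 1, 1, 2, 4, 4]


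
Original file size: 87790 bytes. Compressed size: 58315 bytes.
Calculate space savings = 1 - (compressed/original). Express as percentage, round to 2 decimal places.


ratio = compressed/original = 58315/87790 = 0.664256
savings = 1 - ratio = 1 - 0.664256 = 0.335744
as a percentage: 0.335744 * 100 = 33.57%

Space savings = 1 - 58315/87790 = 33.57%


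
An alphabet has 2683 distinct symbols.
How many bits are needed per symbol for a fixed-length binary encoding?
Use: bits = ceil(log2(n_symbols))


log2(2683) = 11.3896
Bracket: 2^11 = 2048 < 2683 <= 2^12 = 4096
So ceil(log2(2683)) = 12

bits = ceil(log2(2683)) = ceil(11.3896) = 12 bits


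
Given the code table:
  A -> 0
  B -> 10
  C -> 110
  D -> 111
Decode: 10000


Decoding:
10 -> B
0 -> A
0 -> A
0 -> A


Result: BAAA


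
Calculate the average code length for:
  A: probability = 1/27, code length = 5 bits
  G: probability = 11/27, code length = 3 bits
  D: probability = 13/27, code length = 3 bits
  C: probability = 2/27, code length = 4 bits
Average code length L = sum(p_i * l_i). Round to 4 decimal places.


Weighted contributions p_i * l_i:
  A: (1/27) * 5 = 5/27
  G: (11/27) * 3 = 33/27
  D: (13/27) * 3 = 39/27
  C: (2/27) * 4 = 8/27
Sum = (5 + 33 + 39 + 8)/27 = 85/27

L = 85/27 = 3.1481 bits/symbol


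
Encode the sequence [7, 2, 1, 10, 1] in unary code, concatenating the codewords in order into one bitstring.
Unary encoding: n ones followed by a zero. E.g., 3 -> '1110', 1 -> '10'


Encode each number as n ones followed by a terminating 0:
  7 -> 11111110 (8 bits)
  2 -> 110 (3 bits)
  1 -> 10 (2 bits)
  10 -> 11111111110 (11 bits)
  1 -> 10 (2 bits)
Total length = 8 + 3 + 2 + 11 + 2 = 26 bits.

Unary([7, 2, 1, 10, 1]) = 11111110110101111111111010 (26 bits)


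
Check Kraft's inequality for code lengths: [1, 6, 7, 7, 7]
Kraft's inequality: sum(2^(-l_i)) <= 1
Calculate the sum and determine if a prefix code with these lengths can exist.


Sum = 2^(-1) + 2^(-6) + 2^(-7) + 2^(-7) + 2^(-7)
    = 0.5 + 0.015625 + 0.0078125 + 0.0078125 + 0.0078125
    = 69/128 = 0.5390625
Since 0.5390625 <= 1, Kraft's inequality IS satisfied.
A prefix code with these lengths CAN exist.

Kraft sum = 0.5390625. Satisfied.


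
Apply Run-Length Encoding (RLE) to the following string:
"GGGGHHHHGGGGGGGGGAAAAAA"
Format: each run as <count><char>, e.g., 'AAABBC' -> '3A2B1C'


Scanning runs left to right:
  i=0: run of 'G' x 4 -> '4G'
  i=4: run of 'H' x 4 -> '4H'
  i=8: run of 'G' x 9 -> '9G'
  i=17: run of 'A' x 6 -> '6A'

RLE = 4G4H9G6A


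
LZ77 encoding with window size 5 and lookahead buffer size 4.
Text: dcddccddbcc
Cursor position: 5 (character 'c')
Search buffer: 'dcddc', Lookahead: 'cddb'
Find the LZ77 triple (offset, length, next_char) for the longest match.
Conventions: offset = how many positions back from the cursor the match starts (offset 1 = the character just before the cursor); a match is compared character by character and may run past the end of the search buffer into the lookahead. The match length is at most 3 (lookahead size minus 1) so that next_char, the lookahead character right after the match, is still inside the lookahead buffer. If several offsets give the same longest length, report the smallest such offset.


Try each offset into the search buffer:
  offset=1 (pos 4, char 'c'): match length 1
  offset=2 (pos 3, char 'd'): match length 0
  offset=3 (pos 2, char 'd'): match length 0
  offset=4 (pos 1, char 'c'): match length 3
  offset=5 (pos 0, char 'd'): match length 0
Longest match has length 3 at offset 4.
next_char = character at position 5 + 3 = 8 -> 'b'

Best match: offset=4, length=3 (matching 'cdd' starting at position 1)
LZ77 triple: (4, 3, 'b')


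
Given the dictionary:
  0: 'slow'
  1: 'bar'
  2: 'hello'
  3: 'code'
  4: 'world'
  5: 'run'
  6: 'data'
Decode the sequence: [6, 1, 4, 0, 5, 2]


Look up each index in the dictionary:
  6 -> 'data'
  1 -> 'bar'
  4 -> 'world'
  0 -> 'slow'
  5 -> 'run'
  2 -> 'hello'

Decoded: "data bar world slow run hello"


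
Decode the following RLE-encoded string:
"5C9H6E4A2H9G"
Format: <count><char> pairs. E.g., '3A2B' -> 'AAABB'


Expanding each <count><char> pair:
  5C -> 'CCCCC'
  9H -> 'HHHHHHHHH'
  6E -> 'EEEEEE'
  4A -> 'AAAA'
  2H -> 'HH'
  9G -> 'GGGGGGGGG'

Decoded = CCCCCHHHHHHHHHEEEEEEAAAAHHGGGGGGGGG


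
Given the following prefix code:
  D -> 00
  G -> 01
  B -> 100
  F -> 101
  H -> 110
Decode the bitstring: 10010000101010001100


Decoding step by step:
Bits 100 -> B
Bits 100 -> B
Bits 00 -> D
Bits 101 -> F
Bits 01 -> G
Bits 00 -> D
Bits 01 -> G
Bits 100 -> B


Decoded message: BBDFGDGB


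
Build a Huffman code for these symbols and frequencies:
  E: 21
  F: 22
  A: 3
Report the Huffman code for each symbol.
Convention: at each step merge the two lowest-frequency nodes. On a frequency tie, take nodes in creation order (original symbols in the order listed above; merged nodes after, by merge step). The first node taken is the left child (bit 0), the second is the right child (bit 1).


Huffman tree construction:
Step 1: Merge A(3) + E(21) = 24
Step 2: Merge F(22) + (A+E)(24) = 46
Read each symbol's code off the tree from the root (left child = 0, right child = 1).

Codes:
  E: 11 (length 2)
  F: 0 (length 1)
  A: 10 (length 2)
Average code length: 70/46 = 1.5217 bits/symbol


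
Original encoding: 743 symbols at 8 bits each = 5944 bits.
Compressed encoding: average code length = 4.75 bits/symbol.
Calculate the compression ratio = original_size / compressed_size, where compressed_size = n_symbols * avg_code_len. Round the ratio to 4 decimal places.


original_size = n_symbols * orig_bits = 743 * 8 = 5944 bits
compressed_size = n_symbols * avg_code_len = 743 * 4.75 = 3529.25 bits
ratio = original_size / compressed_size = 5944 / 3529.25 = 1.6842

Compression ratio = 1.6842


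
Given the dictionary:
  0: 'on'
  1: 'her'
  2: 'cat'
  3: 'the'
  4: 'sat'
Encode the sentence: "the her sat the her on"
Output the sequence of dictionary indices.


Look up each word in the dictionary:
  'the' -> 3
  'her' -> 1
  'sat' -> 4
  'the' -> 3
  'her' -> 1
  'on' -> 0

Encoded: [3, 1, 4, 3, 1, 0]


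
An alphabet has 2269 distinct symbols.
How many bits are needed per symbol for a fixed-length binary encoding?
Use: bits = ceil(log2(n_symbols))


log2(2269) = 11.1478
Bracket: 2^11 = 2048 < 2269 <= 2^12 = 4096
So ceil(log2(2269)) = 12

bits = ceil(log2(2269)) = ceil(11.1478) = 12 bits


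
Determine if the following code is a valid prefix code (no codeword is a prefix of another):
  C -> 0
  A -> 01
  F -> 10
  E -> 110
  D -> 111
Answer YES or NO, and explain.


Checking each pair (does one codeword prefix another?):
  C='0' vs A='01': prefix -- VIOLATION

NO -- this is NOT a valid prefix code. C (0) is a prefix of A (01).


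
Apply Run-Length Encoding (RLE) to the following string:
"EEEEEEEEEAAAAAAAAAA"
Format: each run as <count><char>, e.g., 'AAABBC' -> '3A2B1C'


Scanning runs left to right:
  i=0: run of 'E' x 9 -> '9E'
  i=9: run of 'A' x 10 -> '10A'

RLE = 9E10A


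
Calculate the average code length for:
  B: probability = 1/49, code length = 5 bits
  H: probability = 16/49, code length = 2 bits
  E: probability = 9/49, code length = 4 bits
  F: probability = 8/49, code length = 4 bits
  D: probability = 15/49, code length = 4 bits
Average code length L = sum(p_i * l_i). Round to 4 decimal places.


Weighted contributions p_i * l_i:
  B: (1/49) * 5 = 5/49
  H: (16/49) * 2 = 32/49
  E: (9/49) * 4 = 36/49
  F: (8/49) * 4 = 32/49
  D: (15/49) * 4 = 60/49
Sum = (5 + 32 + 36 + 32 + 60)/49 = 165/49

L = 165/49 = 3.3673 bits/symbol


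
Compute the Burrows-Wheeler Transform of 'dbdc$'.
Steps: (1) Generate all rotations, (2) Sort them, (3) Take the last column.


Rotations (sorted):
  0: $dbdc -> last char: c
  1: bdc$d -> last char: d
  2: c$dbd -> last char: d
  3: dbdc$ -> last char: $
  4: dc$db -> last char: b


BWT = cdd$b


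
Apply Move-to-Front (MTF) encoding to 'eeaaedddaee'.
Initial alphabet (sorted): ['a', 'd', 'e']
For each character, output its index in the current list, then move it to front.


MTF encoding:
'e': index 2 in ['a', 'd', 'e'] -> ['e', 'a', 'd']
'e': index 0 in ['e', 'a', 'd'] -> ['e', 'a', 'd']
'a': index 1 in ['e', 'a', 'd'] -> ['a', 'e', 'd']
'a': index 0 in ['a', 'e', 'd'] -> ['a', 'e', 'd']
'e': index 1 in ['a', 'e', 'd'] -> ['e', 'a', 'd']
'd': index 2 in ['e', 'a', 'd'] -> ['d', 'e', 'a']
'd': index 0 in ['d', 'e', 'a'] -> ['d', 'e', 'a']
'd': index 0 in ['d', 'e', 'a'] -> ['d', 'e', 'a']
'a': index 2 in ['d', 'e', 'a'] -> ['a', 'd', 'e']
'e': index 2 in ['a', 'd', 'e'] -> ['e', 'a', 'd']
'e': index 0 in ['e', 'a', 'd'] -> ['e', 'a', 'd']


Output: [2, 0, 1, 0, 1, 2, 0, 0, 2, 2, 0]


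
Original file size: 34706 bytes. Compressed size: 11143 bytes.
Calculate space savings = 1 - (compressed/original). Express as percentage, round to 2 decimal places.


ratio = compressed/original = 11143/34706 = 0.321068
savings = 1 - ratio = 1 - 0.321068 = 0.678932
as a percentage: 0.678932 * 100 = 67.89%

Space savings = 1 - 11143/34706 = 67.89%


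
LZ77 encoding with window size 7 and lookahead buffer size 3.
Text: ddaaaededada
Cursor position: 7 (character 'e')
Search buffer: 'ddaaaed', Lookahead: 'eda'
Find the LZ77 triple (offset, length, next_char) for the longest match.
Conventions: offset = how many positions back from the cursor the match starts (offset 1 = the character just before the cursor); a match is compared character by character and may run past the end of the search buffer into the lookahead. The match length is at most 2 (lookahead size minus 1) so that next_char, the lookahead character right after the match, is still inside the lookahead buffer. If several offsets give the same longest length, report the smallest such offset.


Try each offset into the search buffer:
  offset=1 (pos 6, char 'd'): match length 0
  offset=2 (pos 5, char 'e'): match length 2
  offset=3 (pos 4, char 'a'): match length 0
  offset=4 (pos 3, char 'a'): match length 0
  offset=5 (pos 2, char 'a'): match length 0
  offset=6 (pos 1, char 'd'): match length 0
  offset=7 (pos 0, char 'd'): match length 0
Longest match has length 2 at offset 2.
next_char = character at position 7 + 2 = 9 -> 'a'

Best match: offset=2, length=2 (matching 'ed' starting at position 5)
LZ77 triple: (2, 2, 'a')


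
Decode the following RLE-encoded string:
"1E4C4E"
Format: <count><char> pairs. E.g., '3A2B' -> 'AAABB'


Expanding each <count><char> pair:
  1E -> 'E'
  4C -> 'CCCC'
  4E -> 'EEEE'

Decoded = ECCCCEEEE


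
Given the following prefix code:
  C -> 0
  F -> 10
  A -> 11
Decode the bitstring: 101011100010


Decoding step by step:
Bits 10 -> F
Bits 10 -> F
Bits 11 -> A
Bits 10 -> F
Bits 0 -> C
Bits 0 -> C
Bits 10 -> F


Decoded message: FFAFCCF


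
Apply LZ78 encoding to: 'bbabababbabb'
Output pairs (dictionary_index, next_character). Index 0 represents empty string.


LZ78 encoding steps:
Dictionary: {0: ''}
Step 1: w='' (idx 0), next='b' -> output (0, 'b'), add 'b' as idx 1
Step 2: w='b' (idx 1), next='a' -> output (1, 'a'), add 'ba' as idx 2
Step 3: w='ba' (idx 2), next='b' -> output (2, 'b'), add 'bab' as idx 3
Step 4: w='' (idx 0), next='a' -> output (0, 'a'), add 'a' as idx 4
Step 5: w='b' (idx 1), next='b' -> output (1, 'b'), add 'bb' as idx 5
Step 6: w='a' (idx 4), next='b' -> output (4, 'b'), add 'ab' as idx 6
Step 7: w='b' (idx 1), end of input -> output (1, '')


Encoded: [(0, 'b'), (1, 'a'), (2, 'b'), (0, 'a'), (1, 'b'), (4, 'b'), (1, '')]


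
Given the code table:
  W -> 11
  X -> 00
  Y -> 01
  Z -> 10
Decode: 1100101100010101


Decoding:
11 -> W
00 -> X
10 -> Z
11 -> W
00 -> X
01 -> Y
01 -> Y
01 -> Y


Result: WXZWXYYY


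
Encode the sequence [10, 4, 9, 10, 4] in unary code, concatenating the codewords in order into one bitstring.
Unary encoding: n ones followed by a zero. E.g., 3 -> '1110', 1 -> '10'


Encode each number as n ones followed by a terminating 0:
  10 -> 11111111110 (11 bits)
  4 -> 11110 (5 bits)
  9 -> 1111111110 (10 bits)
  10 -> 11111111110 (11 bits)
  4 -> 11110 (5 bits)
Total length = 11 + 5 + 10 + 11 + 5 = 42 bits.

Unary([10, 4, 9, 10, 4]) = 111111111101111011111111101111111111011110 (42 bits)


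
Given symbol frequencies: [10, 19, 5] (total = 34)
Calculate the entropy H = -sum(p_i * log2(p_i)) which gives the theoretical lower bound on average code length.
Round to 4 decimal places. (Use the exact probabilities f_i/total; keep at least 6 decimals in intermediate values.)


Per-symbol terms -p_i * log2(p_i) with p_i = f_i/34:
  p = 10/34 = 0.294118: log2(p) = -1.765535, -p*log2(p) = 0.519275
  p = 19/34 = 0.558824: log2(p) = -0.839535, -p*log2(p) = 0.469152
  p = 5/34 = 0.147059: log2(p) = -2.765535, -p*log2(p) = 0.406696
H = 0.519275 + 0.469152 + 0.406696 = 1.395123

H = 1.3951 bits/symbol


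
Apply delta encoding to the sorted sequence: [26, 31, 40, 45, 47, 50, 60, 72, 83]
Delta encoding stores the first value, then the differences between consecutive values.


First value: 26
Deltas:
  31 - 26 = 5
  40 - 31 = 9
  45 - 40 = 5
  47 - 45 = 2
  50 - 47 = 3
  60 - 50 = 10
  72 - 60 = 12
  83 - 72 = 11


Delta encoded: [26, 5, 9, 5, 2, 3, 10, 12, 11]


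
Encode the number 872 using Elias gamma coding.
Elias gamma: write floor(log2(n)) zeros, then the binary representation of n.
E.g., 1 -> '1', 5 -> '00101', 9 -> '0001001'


num_bits = floor(log2(872)) + 1 = 10
leading_zeros = num_bits - 1 = 9
binary(872) = 1101101000

Elias gamma(872) = '000000000' + '1101101000' = 0000000001101101000 (19 bits)


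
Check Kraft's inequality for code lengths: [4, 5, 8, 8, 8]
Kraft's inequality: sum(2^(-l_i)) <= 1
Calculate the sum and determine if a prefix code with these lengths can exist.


Sum = 2^(-4) + 2^(-5) + 2^(-8) + 2^(-8) + 2^(-8)
    = 0.0625 + 0.03125 + 0.00390625 + 0.00390625 + 0.00390625
    = 27/256 = 0.10546875
Since 0.10546875 <= 1, Kraft's inequality IS satisfied.
A prefix code with these lengths CAN exist.

Kraft sum = 0.10546875. Satisfied.


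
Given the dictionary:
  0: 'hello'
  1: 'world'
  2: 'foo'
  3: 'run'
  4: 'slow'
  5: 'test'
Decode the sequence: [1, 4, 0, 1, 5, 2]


Look up each index in the dictionary:
  1 -> 'world'
  4 -> 'slow'
  0 -> 'hello'
  1 -> 'world'
  5 -> 'test'
  2 -> 'foo'

Decoded: "world slow hello world test foo"


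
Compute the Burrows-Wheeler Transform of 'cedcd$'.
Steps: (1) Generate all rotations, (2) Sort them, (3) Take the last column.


Rotations (sorted):
  0: $cedcd -> last char: d
  1: cd$ced -> last char: d
  2: cedcd$ -> last char: $
  3: d$cedc -> last char: c
  4: dcd$ce -> last char: e
  5: edcd$c -> last char: c


BWT = dd$cec


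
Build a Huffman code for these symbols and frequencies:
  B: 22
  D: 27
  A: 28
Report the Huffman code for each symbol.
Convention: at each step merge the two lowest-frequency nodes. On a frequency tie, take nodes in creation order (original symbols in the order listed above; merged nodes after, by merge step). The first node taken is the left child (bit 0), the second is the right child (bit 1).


Huffman tree construction:
Step 1: Merge B(22) + D(27) = 49
Step 2: Merge A(28) + (B+D)(49) = 77
Read each symbol's code off the tree from the root (left child = 0, right child = 1).

Codes:
  B: 10 (length 2)
  D: 11 (length 2)
  A: 0 (length 1)
Average code length: 126/77 = 1.6364 bits/symbol


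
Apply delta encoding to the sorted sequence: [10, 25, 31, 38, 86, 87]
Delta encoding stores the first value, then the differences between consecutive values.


First value: 10
Deltas:
  25 - 10 = 15
  31 - 25 = 6
  38 - 31 = 7
  86 - 38 = 48
  87 - 86 = 1


Delta encoded: [10, 15, 6, 7, 48, 1]
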